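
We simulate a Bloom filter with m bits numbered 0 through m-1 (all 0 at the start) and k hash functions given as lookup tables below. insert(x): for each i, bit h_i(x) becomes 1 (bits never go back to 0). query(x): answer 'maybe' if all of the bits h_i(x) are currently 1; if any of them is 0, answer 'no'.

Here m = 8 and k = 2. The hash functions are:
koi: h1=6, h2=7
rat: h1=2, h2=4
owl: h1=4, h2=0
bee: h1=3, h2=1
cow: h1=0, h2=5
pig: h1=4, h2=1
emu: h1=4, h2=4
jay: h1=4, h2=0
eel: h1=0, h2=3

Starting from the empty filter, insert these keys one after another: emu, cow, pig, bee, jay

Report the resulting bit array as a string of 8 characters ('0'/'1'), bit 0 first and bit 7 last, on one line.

Answer: 11011100

Derivation:
Start: bits=00000000
After insert 'emu': sets bits 4 -> bits=00001000
After insert 'cow': sets bits 0 5 -> bits=10001100
After insert 'pig': sets bits 1 4 -> bits=11001100
After insert 'bee': sets bits 1 3 -> bits=11011100
After insert 'jay': sets bits 0 4 -> bits=11011100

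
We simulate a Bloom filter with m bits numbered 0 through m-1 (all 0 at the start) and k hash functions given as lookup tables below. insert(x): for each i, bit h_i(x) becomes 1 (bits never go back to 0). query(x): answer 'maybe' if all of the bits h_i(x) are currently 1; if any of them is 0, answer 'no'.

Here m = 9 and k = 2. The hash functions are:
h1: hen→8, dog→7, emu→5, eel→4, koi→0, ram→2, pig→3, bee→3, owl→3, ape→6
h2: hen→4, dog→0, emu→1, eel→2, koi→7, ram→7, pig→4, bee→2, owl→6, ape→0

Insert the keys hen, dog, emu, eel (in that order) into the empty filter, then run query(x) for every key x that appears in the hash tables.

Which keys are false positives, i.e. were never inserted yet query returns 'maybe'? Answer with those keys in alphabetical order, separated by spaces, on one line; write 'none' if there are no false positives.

Start: bits=000000000
After insert 'hen': sets bits 4 8 -> bits=000010001
After insert 'dog': sets bits 0 7 -> bits=100010011
After insert 'emu': sets bits 1 5 -> bits=110011011
After insert 'eel': sets bits 2 4 -> bits=111011011
Not inserted: ape bee koi owl pig ram — query each against bits=111011011:
query ape: checks bit0=1, bit6=0 (has a 0) -> no => not a false positive
query bee: checks bit2=1, bit3=0 (has a 0) -> no => not a false positive
query koi: checks bit0=1, bit7=1 (all 1) -> maybe => FALSE POSITIVE
query owl: checks bit3=0, bit6=0 (has a 0) -> no => not a false positive
query pig: checks bit3=0, bit4=1 (has a 0) -> no => not a false positive
query ram: checks bit2=1, bit7=1 (all 1) -> maybe => FALSE POSITIVE
False positives (alphabetical): koi ram

Answer: koi ram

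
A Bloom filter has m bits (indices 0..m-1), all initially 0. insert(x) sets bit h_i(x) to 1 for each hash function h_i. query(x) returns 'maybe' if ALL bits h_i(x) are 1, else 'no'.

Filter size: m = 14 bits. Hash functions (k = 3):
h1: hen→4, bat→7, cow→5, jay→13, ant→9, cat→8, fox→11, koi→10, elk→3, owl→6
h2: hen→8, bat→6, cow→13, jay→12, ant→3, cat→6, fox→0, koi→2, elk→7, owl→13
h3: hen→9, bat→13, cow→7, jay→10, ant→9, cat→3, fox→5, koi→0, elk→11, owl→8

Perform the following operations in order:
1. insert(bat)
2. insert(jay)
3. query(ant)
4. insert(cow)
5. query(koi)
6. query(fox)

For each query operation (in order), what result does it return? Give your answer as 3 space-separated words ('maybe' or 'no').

Answer: no no no

Derivation:
Start: bits=00000000000000
Op 1: insert bat -> sets bits 6 7 13 -> bits=00000011000001
Op 2: insert jay -> sets bits 10 12 13 -> bits=00000011001011
Op 3: query ant -> checks bit3=0, bit9=0 (has a 0) -> no
Op 4: insert cow -> sets bits 5 7 13 -> bits=00000111001011
Op 5: query koi -> checks bit0=0, bit2=0, bit10=1 (has a 0) -> no
Op 6: query fox -> checks bit0=0, bit5=1, bit11=0 (has a 0) -> no
Query results in order: no no no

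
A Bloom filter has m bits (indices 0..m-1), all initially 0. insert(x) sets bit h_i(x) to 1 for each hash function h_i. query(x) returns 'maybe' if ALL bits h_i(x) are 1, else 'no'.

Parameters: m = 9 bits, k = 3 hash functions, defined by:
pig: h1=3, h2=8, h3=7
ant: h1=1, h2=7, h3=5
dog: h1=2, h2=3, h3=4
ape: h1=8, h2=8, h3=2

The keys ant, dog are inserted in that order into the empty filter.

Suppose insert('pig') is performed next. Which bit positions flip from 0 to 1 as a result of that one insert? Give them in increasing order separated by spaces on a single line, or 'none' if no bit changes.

Answer: 8

Derivation:
Start: bits=000000000
After insert 'ant': sets bits 1 5 7 -> bits=010001010
After insert 'dog': sets bits 2 3 4 -> bits=011111010
insert 'pig' would touch bits 3 7 8; currently bit3=1, bit7=1, bit8=0
Bits that are 0 among those (would change 0->1): 8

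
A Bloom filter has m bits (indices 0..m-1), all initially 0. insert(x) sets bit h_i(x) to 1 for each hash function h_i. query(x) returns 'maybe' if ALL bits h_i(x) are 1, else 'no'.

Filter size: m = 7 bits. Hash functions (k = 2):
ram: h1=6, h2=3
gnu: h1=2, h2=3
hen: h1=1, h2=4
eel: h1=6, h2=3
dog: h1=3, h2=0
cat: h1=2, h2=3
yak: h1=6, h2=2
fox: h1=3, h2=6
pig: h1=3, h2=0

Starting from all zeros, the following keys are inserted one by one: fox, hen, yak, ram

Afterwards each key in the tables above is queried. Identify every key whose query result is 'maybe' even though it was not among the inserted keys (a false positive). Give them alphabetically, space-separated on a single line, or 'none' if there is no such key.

Answer: cat eel gnu

Derivation:
Start: bits=0000000
After insert 'fox': sets bits 3 6 -> bits=0001001
After insert 'hen': sets bits 1 4 -> bits=0101101
After insert 'yak': sets bits 2 6 -> bits=0111101
After insert 'ram': sets bits 3 6 -> bits=0111101
Not inserted: cat dog eel gnu pig — query each against bits=0111101:
query cat: checks bit2=1, bit3=1 (all 1) -> maybe => FALSE POSITIVE
query dog: checks bit0=0, bit3=1 (has a 0) -> no => not a false positive
query eel: checks bit3=1, bit6=1 (all 1) -> maybe => FALSE POSITIVE
query gnu: checks bit2=1, bit3=1 (all 1) -> maybe => FALSE POSITIVE
query pig: checks bit0=0, bit3=1 (has a 0) -> no => not a false positive
False positives (alphabetical): cat eel gnu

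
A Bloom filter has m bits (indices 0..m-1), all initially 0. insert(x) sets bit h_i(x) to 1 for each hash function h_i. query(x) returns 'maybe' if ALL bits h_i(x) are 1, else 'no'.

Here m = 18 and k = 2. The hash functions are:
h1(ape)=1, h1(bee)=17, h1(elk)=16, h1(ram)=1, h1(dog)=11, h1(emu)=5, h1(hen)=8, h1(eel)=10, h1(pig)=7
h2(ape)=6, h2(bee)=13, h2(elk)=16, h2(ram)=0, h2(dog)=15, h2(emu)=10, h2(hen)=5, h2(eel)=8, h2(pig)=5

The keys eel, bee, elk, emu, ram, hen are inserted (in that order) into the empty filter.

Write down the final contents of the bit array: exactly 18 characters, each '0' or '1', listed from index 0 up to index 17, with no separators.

Answer: 110001001010010011

Derivation:
Start: bits=000000000000000000
After insert 'eel': sets bits 8 10 -> bits=000000001010000000
After insert 'bee': sets bits 13 17 -> bits=000000001010010001
After insert 'elk': sets bits 16 -> bits=000000001010010011
After insert 'emu': sets bits 5 10 -> bits=000001001010010011
After insert 'ram': sets bits 0 1 -> bits=110001001010010011
After insert 'hen': sets bits 5 8 -> bits=110001001010010011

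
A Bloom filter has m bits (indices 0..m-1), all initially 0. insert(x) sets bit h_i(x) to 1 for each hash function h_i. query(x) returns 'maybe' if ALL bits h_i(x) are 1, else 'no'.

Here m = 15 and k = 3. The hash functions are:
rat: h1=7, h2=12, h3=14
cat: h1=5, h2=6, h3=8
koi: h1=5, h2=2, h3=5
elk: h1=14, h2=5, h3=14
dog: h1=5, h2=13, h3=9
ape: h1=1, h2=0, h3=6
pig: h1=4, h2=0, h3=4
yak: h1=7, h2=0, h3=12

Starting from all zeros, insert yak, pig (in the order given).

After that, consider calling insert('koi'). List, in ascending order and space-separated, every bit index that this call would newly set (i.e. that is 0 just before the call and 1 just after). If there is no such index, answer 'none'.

Answer: 2 5

Derivation:
Start: bits=000000000000000
After insert 'yak': sets bits 0 7 12 -> bits=100000010000100
After insert 'pig': sets bits 0 4 -> bits=100010010000100
insert 'koi' would touch bits 2 5; currently bit2=0, bit5=0
Bits that are 0 among those (would change 0->1): 2 5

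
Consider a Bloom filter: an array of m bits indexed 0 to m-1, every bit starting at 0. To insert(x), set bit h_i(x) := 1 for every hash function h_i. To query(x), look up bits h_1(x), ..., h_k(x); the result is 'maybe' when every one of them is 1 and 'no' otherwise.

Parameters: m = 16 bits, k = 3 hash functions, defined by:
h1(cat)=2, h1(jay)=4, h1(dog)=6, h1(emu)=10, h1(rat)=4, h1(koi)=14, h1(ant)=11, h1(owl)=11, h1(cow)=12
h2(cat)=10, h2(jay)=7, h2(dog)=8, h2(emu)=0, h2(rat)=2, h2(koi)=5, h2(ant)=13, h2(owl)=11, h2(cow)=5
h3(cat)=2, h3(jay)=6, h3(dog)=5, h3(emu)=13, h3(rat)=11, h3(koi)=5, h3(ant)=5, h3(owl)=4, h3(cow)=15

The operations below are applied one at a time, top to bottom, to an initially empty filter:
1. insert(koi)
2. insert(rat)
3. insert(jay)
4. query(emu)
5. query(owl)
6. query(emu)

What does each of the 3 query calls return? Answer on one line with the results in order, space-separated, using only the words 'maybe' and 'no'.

Start: bits=0000000000000000
Op 1: insert koi -> sets bits 5 14 -> bits=0000010000000010
Op 2: insert rat -> sets bits 2 4 11 -> bits=0010110000010010
Op 3: insert jay -> sets bits 4 6 7 -> bits=0010111100010010
Op 4: query emu -> checks bit0=0, bit10=0, bit13=0 (has a 0) -> no
Op 5: query owl -> checks bit4=1, bit11=1 (all 1) -> maybe
Op 6: query emu -> checks bit0=0, bit10=0, bit13=0 (has a 0) -> no
Query results in order: no maybe no

Answer: no maybe no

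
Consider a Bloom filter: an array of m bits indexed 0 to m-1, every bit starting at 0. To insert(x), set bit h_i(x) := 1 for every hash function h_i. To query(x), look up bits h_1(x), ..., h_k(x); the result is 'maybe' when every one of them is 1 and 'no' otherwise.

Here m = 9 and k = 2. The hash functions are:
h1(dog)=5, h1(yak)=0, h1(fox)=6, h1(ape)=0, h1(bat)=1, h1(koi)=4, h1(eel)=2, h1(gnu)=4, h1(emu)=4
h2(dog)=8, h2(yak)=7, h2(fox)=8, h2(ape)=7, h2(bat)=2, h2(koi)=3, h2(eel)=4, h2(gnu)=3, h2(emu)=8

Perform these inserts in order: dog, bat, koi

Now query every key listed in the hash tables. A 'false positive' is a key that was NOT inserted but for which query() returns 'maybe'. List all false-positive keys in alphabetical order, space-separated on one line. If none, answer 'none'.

Start: bits=000000000
After insert 'dog': sets bits 5 8 -> bits=000001001
After insert 'bat': sets bits 1 2 -> bits=011001001
After insert 'koi': sets bits 3 4 -> bits=011111001
Not inserted: ape eel emu fox gnu yak — query each against bits=011111001:
query ape: checks bit0=0, bit7=0 (has a 0) -> no => not a false positive
query eel: checks bit2=1, bit4=1 (all 1) -> maybe => FALSE POSITIVE
query emu: checks bit4=1, bit8=1 (all 1) -> maybe => FALSE POSITIVE
query fox: checks bit6=0, bit8=1 (has a 0) -> no => not a false positive
query gnu: checks bit3=1, bit4=1 (all 1) -> maybe => FALSE POSITIVE
query yak: checks bit0=0, bit7=0 (has a 0) -> no => not a false positive
False positives (alphabetical): eel emu gnu

Answer: eel emu gnu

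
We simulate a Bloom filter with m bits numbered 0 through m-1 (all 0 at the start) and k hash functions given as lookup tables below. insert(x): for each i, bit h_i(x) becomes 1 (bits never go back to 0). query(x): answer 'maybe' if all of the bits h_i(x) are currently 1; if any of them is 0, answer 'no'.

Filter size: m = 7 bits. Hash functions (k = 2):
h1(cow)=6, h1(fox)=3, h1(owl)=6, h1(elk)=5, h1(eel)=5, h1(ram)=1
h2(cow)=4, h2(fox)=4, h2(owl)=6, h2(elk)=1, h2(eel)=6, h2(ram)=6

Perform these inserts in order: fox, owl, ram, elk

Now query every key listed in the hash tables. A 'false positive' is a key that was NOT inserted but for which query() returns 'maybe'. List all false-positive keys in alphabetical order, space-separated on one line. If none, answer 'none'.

Answer: cow eel

Derivation:
Start: bits=0000000
After insert 'fox': sets bits 3 4 -> bits=0001100
After insert 'owl': sets bits 6 -> bits=0001101
After insert 'ram': sets bits 1 6 -> bits=0101101
After insert 'elk': sets bits 1 5 -> bits=0101111
Not inserted: cow eel — query each against bits=0101111:
query cow: checks bit4=1, bit6=1 (all 1) -> maybe => FALSE POSITIVE
query eel: checks bit5=1, bit6=1 (all 1) -> maybe => FALSE POSITIVE
False positives (alphabetical): cow eel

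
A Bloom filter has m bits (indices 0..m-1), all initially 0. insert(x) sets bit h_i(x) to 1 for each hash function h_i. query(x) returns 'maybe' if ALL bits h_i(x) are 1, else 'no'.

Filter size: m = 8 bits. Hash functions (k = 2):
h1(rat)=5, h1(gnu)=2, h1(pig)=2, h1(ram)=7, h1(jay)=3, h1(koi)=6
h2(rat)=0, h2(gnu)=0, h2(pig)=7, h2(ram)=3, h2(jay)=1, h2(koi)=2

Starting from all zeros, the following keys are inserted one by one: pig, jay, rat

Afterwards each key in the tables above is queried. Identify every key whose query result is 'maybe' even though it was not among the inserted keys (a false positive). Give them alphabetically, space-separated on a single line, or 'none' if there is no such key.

Start: bits=00000000
After insert 'pig': sets bits 2 7 -> bits=00100001
After insert 'jay': sets bits 1 3 -> bits=01110001
After insert 'rat': sets bits 0 5 -> bits=11110101
Not inserted: gnu koi ram — query each against bits=11110101:
query gnu: checks bit0=1, bit2=1 (all 1) -> maybe => FALSE POSITIVE
query koi: checks bit2=1, bit6=0 (has a 0) -> no => not a false positive
query ram: checks bit3=1, bit7=1 (all 1) -> maybe => FALSE POSITIVE
False positives (alphabetical): gnu ram

Answer: gnu ram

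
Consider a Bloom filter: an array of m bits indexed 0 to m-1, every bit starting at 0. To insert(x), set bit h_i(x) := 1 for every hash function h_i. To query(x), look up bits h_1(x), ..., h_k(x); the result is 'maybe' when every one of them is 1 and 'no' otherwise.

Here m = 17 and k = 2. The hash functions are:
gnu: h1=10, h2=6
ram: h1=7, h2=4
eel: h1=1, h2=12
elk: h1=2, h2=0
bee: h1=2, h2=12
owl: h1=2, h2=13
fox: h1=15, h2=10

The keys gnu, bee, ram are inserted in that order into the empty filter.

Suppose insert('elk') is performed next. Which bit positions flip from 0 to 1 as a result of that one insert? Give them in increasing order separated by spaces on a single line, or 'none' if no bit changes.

Start: bits=00000000000000000
After insert 'gnu': sets bits 6 10 -> bits=00000010001000000
After insert 'bee': sets bits 2 12 -> bits=00100010001010000
After insert 'ram': sets bits 4 7 -> bits=00101011001010000
insert 'elk' would touch bits 0 2; currently bit0=0, bit2=1
Bits that are 0 among those (would change 0->1): 0

Answer: 0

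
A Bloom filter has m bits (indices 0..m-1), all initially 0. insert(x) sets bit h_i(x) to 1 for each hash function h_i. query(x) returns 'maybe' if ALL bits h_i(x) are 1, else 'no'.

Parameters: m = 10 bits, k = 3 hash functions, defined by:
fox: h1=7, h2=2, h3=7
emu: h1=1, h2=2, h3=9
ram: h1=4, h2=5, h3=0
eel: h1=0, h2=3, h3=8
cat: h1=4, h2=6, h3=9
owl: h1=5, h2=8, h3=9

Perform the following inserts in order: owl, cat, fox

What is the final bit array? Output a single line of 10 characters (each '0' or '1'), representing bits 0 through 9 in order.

Answer: 0010111111

Derivation:
Start: bits=0000000000
After insert 'owl': sets bits 5 8 9 -> bits=0000010011
After insert 'cat': sets bits 4 6 9 -> bits=0000111011
After insert 'fox': sets bits 2 7 -> bits=0010111111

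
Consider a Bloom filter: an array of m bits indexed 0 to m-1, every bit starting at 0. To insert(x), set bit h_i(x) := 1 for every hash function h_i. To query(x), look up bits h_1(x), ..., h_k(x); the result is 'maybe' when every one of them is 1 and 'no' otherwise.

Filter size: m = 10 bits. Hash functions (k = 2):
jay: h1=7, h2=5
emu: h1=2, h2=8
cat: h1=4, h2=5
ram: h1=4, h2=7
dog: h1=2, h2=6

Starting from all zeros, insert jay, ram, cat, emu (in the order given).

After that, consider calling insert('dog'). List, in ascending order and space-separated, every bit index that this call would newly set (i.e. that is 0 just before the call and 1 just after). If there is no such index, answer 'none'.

Start: bits=0000000000
After insert 'jay': sets bits 5 7 -> bits=0000010100
After insert 'ram': sets bits 4 7 -> bits=0000110100
After insert 'cat': sets bits 4 5 -> bits=0000110100
After insert 'emu': sets bits 2 8 -> bits=0010110110
insert 'dog' would touch bits 2 6; currently bit2=1, bit6=0
Bits that are 0 among those (would change 0->1): 6

Answer: 6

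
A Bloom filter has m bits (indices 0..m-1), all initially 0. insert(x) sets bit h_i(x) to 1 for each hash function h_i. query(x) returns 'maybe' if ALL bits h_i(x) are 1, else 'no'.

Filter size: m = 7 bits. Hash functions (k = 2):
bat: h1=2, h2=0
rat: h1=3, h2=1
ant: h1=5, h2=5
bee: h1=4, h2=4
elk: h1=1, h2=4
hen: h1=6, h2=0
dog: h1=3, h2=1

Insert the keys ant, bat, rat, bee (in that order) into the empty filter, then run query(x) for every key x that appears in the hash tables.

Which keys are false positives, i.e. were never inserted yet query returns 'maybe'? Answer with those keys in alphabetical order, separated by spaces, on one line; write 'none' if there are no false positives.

Start: bits=0000000
After insert 'ant': sets bits 5 -> bits=0000010
After insert 'bat': sets bits 0 2 -> bits=1010010
After insert 'rat': sets bits 1 3 -> bits=1111010
After insert 'bee': sets bits 4 -> bits=1111110
Not inserted: dog elk hen — query each against bits=1111110:
query dog: checks bit1=1, bit3=1 (all 1) -> maybe => FALSE POSITIVE
query elk: checks bit1=1, bit4=1 (all 1) -> maybe => FALSE POSITIVE
query hen: checks bit0=1, bit6=0 (has a 0) -> no => not a false positive
False positives (alphabetical): dog elk

Answer: dog elk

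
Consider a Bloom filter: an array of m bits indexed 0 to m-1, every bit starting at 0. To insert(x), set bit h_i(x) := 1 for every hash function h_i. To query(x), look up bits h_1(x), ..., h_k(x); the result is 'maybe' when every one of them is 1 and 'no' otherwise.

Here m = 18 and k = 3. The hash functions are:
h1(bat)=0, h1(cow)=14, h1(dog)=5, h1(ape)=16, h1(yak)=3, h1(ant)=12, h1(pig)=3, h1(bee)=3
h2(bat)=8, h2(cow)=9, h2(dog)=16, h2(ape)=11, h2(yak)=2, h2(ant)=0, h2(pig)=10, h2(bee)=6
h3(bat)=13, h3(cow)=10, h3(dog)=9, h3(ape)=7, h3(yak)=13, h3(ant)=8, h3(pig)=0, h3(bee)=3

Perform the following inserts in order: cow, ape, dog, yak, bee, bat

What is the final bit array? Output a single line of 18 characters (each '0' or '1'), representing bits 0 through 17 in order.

Answer: 101101111111011010

Derivation:
Start: bits=000000000000000000
After insert 'cow': sets bits 9 10 14 -> bits=000000000110001000
After insert 'ape': sets bits 7 11 16 -> bits=000000010111001010
After insert 'dog': sets bits 5 9 16 -> bits=000001010111001010
After insert 'yak': sets bits 2 3 13 -> bits=001101010111011010
After insert 'bee': sets bits 3 6 -> bits=001101110111011010
After insert 'bat': sets bits 0 8 13 -> bits=101101111111011010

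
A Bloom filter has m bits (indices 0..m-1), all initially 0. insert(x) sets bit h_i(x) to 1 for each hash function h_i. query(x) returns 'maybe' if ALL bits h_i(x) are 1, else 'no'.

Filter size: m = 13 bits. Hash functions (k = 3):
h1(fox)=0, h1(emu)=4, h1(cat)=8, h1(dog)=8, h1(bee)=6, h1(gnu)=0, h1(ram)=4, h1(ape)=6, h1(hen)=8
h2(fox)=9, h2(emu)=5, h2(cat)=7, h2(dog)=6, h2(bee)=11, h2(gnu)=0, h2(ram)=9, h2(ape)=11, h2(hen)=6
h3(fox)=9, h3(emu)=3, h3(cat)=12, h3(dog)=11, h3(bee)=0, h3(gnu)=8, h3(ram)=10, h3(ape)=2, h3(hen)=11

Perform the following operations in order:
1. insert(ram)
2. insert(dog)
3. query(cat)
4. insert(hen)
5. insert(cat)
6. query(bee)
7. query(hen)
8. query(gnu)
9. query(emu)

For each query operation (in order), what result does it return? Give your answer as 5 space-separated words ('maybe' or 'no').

Answer: no no maybe no no

Derivation:
Start: bits=0000000000000
Op 1: insert ram -> sets bits 4 9 10 -> bits=0000100001100
Op 2: insert dog -> sets bits 6 8 11 -> bits=0000101011110
Op 3: query cat -> checks bit7=0, bit8=1, bit12=0 (has a 0) -> no
Op 4: insert hen -> sets bits 6 8 11 -> bits=0000101011110
Op 5: insert cat -> sets bits 7 8 12 -> bits=0000101111111
Op 6: query bee -> checks bit0=0, bit6=1, bit11=1 (has a 0) -> no
Op 7: query hen -> checks bit6=1, bit8=1, bit11=1 (all 1) -> maybe
Op 8: query gnu -> checks bit0=0, bit8=1 (has a 0) -> no
Op 9: query emu -> checks bit3=0, bit4=1, bit5=0 (has a 0) -> no
Query results in order: no no maybe no no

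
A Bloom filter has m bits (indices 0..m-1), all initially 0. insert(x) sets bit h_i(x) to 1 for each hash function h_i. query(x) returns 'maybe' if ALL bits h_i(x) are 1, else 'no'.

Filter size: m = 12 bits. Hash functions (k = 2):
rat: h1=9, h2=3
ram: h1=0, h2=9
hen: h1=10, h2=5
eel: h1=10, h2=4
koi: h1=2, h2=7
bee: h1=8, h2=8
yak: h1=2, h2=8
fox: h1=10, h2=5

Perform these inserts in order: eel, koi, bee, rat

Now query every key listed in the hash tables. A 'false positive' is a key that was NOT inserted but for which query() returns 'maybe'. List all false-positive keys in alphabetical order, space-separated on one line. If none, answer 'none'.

Answer: yak

Derivation:
Start: bits=000000000000
After insert 'eel': sets bits 4 10 -> bits=000010000010
After insert 'koi': sets bits 2 7 -> bits=001010010010
After insert 'bee': sets bits 8 -> bits=001010011010
After insert 'rat': sets bits 3 9 -> bits=001110011110
Not inserted: fox hen ram yak — query each against bits=001110011110:
query fox: checks bit5=0, bit10=1 (has a 0) -> no => not a false positive
query hen: checks bit5=0, bit10=1 (has a 0) -> no => not a false positive
query ram: checks bit0=0, bit9=1 (has a 0) -> no => not a false positive
query yak: checks bit2=1, bit8=1 (all 1) -> maybe => FALSE POSITIVE
False positives (alphabetical): yak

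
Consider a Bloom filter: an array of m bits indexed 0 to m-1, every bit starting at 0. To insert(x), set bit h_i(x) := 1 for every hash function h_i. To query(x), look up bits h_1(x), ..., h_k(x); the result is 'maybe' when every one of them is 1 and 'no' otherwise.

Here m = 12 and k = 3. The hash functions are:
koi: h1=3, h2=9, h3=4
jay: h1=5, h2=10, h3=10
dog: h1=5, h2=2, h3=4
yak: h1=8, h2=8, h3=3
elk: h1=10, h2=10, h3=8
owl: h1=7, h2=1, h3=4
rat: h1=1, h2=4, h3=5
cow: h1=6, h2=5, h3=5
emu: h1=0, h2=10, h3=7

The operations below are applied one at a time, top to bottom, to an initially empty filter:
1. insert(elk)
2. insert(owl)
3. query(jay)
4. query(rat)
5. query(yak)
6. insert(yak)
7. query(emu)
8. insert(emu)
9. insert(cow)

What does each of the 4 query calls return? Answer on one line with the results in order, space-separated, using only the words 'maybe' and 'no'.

Start: bits=000000000000
Op 1: insert elk -> sets bits 8 10 -> bits=000000001010
Op 2: insert owl -> sets bits 1 4 7 -> bits=010010011010
Op 3: query jay -> checks bit5=0, bit10=1 (has a 0) -> no
Op 4: query rat -> checks bit1=1, bit4=1, bit5=0 (has a 0) -> no
Op 5: query yak -> checks bit3=0, bit8=1 (has a 0) -> no
Op 6: insert yak -> sets bits 3 8 -> bits=010110011010
Op 7: query emu -> checks bit0=0, bit7=1, bit10=1 (has a 0) -> no
Op 8: insert emu -> sets bits 0 7 10 -> bits=110110011010
Op 9: insert cow -> sets bits 5 6 -> bits=110111111010
Query results in order: no no no no

Answer: no no no no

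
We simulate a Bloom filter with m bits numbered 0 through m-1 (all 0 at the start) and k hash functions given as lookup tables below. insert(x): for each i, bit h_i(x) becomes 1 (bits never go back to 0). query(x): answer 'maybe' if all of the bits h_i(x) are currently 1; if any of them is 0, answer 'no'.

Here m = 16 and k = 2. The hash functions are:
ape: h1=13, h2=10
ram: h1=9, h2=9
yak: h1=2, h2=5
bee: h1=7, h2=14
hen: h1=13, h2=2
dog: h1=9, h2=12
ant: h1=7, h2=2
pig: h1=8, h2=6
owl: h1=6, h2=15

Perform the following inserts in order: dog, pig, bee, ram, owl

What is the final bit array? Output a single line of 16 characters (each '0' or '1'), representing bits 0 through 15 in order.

Answer: 0000001111001011

Derivation:
Start: bits=0000000000000000
After insert 'dog': sets bits 9 12 -> bits=0000000001001000
After insert 'pig': sets bits 6 8 -> bits=0000001011001000
After insert 'bee': sets bits 7 14 -> bits=0000001111001010
After insert 'ram': sets bits 9 -> bits=0000001111001010
After insert 'owl': sets bits 6 15 -> bits=0000001111001011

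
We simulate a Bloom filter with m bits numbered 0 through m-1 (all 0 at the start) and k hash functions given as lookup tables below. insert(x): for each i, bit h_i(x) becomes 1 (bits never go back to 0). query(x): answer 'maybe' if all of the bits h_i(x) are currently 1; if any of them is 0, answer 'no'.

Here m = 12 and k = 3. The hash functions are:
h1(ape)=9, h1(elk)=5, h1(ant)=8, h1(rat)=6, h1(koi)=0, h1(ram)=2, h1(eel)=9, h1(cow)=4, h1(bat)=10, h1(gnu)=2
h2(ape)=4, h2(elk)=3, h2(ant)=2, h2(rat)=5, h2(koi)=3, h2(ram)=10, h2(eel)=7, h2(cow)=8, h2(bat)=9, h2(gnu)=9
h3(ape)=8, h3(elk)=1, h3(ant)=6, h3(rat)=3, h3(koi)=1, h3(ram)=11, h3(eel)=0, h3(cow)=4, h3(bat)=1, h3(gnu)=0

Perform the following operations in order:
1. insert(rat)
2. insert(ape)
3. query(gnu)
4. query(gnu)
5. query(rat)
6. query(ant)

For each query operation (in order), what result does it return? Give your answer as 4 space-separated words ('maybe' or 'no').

Answer: no no maybe no

Derivation:
Start: bits=000000000000
Op 1: insert rat -> sets bits 3 5 6 -> bits=000101100000
Op 2: insert ape -> sets bits 4 8 9 -> bits=000111101100
Op 3: query gnu -> checks bit0=0, bit2=0, bit9=1 (has a 0) -> no
Op 4: query gnu -> checks bit0=0, bit2=0, bit9=1 (has a 0) -> no
Op 5: query rat -> checks bit3=1, bit5=1, bit6=1 (all 1) -> maybe
Op 6: query ant -> checks bit2=0, bit6=1, bit8=1 (has a 0) -> no
Query results in order: no no maybe no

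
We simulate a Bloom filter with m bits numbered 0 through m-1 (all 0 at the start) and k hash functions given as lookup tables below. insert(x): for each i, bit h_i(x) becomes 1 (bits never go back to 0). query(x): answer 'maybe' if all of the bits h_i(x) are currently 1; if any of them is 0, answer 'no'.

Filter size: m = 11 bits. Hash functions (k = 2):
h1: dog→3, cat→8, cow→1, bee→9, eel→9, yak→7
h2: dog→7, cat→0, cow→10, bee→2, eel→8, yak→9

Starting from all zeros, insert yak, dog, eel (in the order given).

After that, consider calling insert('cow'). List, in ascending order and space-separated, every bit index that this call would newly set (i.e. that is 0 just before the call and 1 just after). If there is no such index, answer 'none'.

Start: bits=00000000000
After insert 'yak': sets bits 7 9 -> bits=00000001010
After insert 'dog': sets bits 3 7 -> bits=00010001010
After insert 'eel': sets bits 8 9 -> bits=00010001110
insert 'cow' would touch bits 1 10; currently bit1=0, bit10=0
Bits that are 0 among those (would change 0->1): 1 10

Answer: 1 10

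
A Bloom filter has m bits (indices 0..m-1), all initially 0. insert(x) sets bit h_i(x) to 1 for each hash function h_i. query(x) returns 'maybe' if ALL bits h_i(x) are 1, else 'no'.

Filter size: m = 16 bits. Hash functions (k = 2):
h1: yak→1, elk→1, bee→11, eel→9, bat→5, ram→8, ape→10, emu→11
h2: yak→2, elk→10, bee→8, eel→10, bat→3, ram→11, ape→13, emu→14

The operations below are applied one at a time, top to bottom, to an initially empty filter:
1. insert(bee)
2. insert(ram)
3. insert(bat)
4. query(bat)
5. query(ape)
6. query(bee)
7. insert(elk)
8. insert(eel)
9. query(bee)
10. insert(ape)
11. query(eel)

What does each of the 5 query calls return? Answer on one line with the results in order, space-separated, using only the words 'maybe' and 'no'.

Answer: maybe no maybe maybe maybe

Derivation:
Start: bits=0000000000000000
Op 1: insert bee -> sets bits 8 11 -> bits=0000000010010000
Op 2: insert ram -> sets bits 8 11 -> bits=0000000010010000
Op 3: insert bat -> sets bits 3 5 -> bits=0001010010010000
Op 4: query bat -> checks bit3=1, bit5=1 (all 1) -> maybe
Op 5: query ape -> checks bit10=0, bit13=0 (has a 0) -> no
Op 6: query bee -> checks bit8=1, bit11=1 (all 1) -> maybe
Op 7: insert elk -> sets bits 1 10 -> bits=0101010010110000
Op 8: insert eel -> sets bits 9 10 -> bits=0101010011110000
Op 9: query bee -> checks bit8=1, bit11=1 (all 1) -> maybe
Op 10: insert ape -> sets bits 10 13 -> bits=0101010011110100
Op 11: query eel -> checks bit9=1, bit10=1 (all 1) -> maybe
Query results in order: maybe no maybe maybe maybe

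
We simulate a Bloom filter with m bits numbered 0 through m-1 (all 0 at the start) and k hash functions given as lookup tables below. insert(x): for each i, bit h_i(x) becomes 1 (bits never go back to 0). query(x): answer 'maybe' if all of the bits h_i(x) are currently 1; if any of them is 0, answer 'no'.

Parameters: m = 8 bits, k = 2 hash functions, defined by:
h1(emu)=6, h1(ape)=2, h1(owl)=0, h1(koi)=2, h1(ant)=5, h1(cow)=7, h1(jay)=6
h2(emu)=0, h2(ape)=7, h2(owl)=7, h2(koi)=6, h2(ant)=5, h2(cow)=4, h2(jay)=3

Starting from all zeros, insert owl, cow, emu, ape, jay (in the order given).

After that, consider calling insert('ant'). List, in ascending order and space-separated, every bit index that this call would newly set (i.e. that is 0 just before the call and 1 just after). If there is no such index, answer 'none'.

Start: bits=00000000
After insert 'owl': sets bits 0 7 -> bits=10000001
After insert 'cow': sets bits 4 7 -> bits=10001001
After insert 'emu': sets bits 0 6 -> bits=10001011
After insert 'ape': sets bits 2 7 -> bits=10101011
After insert 'jay': sets bits 3 6 -> bits=10111011
insert 'ant' would touch bits 5; currently bit5=0
Bits that are 0 among those (would change 0->1): 5

Answer: 5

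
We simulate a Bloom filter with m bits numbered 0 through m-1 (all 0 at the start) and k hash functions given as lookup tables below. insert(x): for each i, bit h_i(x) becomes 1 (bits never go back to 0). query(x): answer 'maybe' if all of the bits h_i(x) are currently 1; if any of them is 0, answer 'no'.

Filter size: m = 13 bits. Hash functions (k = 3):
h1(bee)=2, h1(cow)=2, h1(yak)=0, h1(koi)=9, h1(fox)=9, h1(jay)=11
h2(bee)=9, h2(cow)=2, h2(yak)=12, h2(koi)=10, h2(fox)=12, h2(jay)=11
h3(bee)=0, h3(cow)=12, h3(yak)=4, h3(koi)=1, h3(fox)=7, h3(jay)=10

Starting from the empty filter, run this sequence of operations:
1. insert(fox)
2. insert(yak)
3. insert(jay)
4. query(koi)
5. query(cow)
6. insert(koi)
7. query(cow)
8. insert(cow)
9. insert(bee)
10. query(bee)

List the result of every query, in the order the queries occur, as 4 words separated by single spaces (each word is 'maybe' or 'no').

Answer: no no no maybe

Derivation:
Start: bits=0000000000000
Op 1: insert fox -> sets bits 7 9 12 -> bits=0000000101001
Op 2: insert yak -> sets bits 0 4 12 -> bits=1000100101001
Op 3: insert jay -> sets bits 10 11 -> bits=1000100101111
Op 4: query koi -> checks bit1=0, bit9=1, bit10=1 (has a 0) -> no
Op 5: query cow -> checks bit2=0, bit12=1 (has a 0) -> no
Op 6: insert koi -> sets bits 1 9 10 -> bits=1100100101111
Op 7: query cow -> checks bit2=0, bit12=1 (has a 0) -> no
Op 8: insert cow -> sets bits 2 12 -> bits=1110100101111
Op 9: insert bee -> sets bits 0 2 9 -> bits=1110100101111
Op 10: query bee -> checks bit0=1, bit2=1, bit9=1 (all 1) -> maybe
Query results in order: no no no maybe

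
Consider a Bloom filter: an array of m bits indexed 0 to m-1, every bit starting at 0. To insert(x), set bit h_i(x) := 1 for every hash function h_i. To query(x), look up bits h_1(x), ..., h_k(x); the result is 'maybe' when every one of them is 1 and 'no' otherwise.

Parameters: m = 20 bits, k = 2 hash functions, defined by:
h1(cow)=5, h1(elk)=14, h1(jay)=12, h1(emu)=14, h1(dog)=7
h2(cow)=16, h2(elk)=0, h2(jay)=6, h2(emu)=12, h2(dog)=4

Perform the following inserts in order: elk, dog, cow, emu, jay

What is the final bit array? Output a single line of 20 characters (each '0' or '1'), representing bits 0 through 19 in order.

Answer: 10001111000010101000

Derivation:
Start: bits=00000000000000000000
After insert 'elk': sets bits 0 14 -> bits=10000000000000100000
After insert 'dog': sets bits 4 7 -> bits=10001001000000100000
After insert 'cow': sets bits 5 16 -> bits=10001101000000101000
After insert 'emu': sets bits 12 14 -> bits=10001101000010101000
After insert 'jay': sets bits 6 12 -> bits=10001111000010101000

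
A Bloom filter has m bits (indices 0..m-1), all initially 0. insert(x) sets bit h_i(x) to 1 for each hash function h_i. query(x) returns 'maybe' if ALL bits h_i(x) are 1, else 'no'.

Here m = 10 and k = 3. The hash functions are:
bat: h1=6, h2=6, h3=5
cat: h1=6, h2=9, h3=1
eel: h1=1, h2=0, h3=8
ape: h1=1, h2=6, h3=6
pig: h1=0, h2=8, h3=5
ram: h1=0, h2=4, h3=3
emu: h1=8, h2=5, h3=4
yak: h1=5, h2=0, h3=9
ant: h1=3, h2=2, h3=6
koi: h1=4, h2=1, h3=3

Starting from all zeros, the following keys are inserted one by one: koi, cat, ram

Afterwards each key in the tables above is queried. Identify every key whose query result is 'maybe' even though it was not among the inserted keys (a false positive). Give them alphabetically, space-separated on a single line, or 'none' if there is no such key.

Start: bits=0000000000
After insert 'koi': sets bits 1 3 4 -> bits=0101100000
After insert 'cat': sets bits 1 6 9 -> bits=0101101001
After insert 'ram': sets bits 0 3 4 -> bits=1101101001
Not inserted: ant ape bat eel emu pig yak — query each against bits=1101101001:
query ant: checks bit2=0, bit3=1, bit6=1 (has a 0) -> no => not a false positive
query ape: checks bit1=1, bit6=1 (all 1) -> maybe => FALSE POSITIVE
query bat: checks bit5=0, bit6=1 (has a 0) -> no => not a false positive
query eel: checks bit0=1, bit1=1, bit8=0 (has a 0) -> no => not a false positive
query emu: checks bit4=1, bit5=0, bit8=0 (has a 0) -> no => not a false positive
query pig: checks bit0=1, bit5=0, bit8=0 (has a 0) -> no => not a false positive
query yak: checks bit0=1, bit5=0, bit9=1 (has a 0) -> no => not a false positive
False positives (alphabetical): ape

Answer: ape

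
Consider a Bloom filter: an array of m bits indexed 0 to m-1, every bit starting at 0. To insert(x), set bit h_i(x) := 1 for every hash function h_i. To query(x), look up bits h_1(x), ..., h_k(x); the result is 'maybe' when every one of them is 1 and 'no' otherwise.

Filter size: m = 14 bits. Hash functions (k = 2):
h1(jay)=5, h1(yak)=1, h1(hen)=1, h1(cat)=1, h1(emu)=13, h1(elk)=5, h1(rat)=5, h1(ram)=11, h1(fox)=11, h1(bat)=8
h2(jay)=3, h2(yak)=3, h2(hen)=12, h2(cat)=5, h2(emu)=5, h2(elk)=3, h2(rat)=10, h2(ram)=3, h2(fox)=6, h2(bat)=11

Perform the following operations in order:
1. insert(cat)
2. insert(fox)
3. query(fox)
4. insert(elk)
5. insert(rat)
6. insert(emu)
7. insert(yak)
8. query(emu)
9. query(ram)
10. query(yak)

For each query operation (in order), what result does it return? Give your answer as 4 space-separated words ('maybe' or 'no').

Answer: maybe maybe maybe maybe

Derivation:
Start: bits=00000000000000
Op 1: insert cat -> sets bits 1 5 -> bits=01000100000000
Op 2: insert fox -> sets bits 6 11 -> bits=01000110000100
Op 3: query fox -> checks bit6=1, bit11=1 (all 1) -> maybe
Op 4: insert elk -> sets bits 3 5 -> bits=01010110000100
Op 5: insert rat -> sets bits 5 10 -> bits=01010110001100
Op 6: insert emu -> sets bits 5 13 -> bits=01010110001101
Op 7: insert yak -> sets bits 1 3 -> bits=01010110001101
Op 8: query emu -> checks bit5=1, bit13=1 (all 1) -> maybe
Op 9: query ram -> checks bit3=1, bit11=1 (all 1) -> maybe
Op 10: query yak -> checks bit1=1, bit3=1 (all 1) -> maybe
Query results in order: maybe maybe maybe maybe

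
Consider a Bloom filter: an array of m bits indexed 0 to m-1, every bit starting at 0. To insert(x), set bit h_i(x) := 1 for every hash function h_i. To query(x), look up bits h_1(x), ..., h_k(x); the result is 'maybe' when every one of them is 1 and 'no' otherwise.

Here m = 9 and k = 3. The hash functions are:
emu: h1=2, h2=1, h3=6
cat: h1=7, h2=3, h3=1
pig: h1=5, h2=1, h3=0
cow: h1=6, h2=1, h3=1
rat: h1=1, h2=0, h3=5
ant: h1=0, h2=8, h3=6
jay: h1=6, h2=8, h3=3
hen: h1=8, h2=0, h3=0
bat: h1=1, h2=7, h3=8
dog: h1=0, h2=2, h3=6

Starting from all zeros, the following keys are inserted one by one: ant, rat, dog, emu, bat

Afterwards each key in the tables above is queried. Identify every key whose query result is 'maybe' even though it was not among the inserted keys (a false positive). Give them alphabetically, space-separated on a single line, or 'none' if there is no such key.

Answer: cow hen pig

Derivation:
Start: bits=000000000
After insert 'ant': sets bits 0 6 8 -> bits=100000101
After insert 'rat': sets bits 0 1 5 -> bits=110001101
After insert 'dog': sets bits 0 2 6 -> bits=111001101
After insert 'emu': sets bits 1 2 6 -> bits=111001101
After insert 'bat': sets bits 1 7 8 -> bits=111001111
Not inserted: cat cow hen jay pig — query each against bits=111001111:
query cat: checks bit1=1, bit3=0, bit7=1 (has a 0) -> no => not a false positive
query cow: checks bit1=1, bit6=1 (all 1) -> maybe => FALSE POSITIVE
query hen: checks bit0=1, bit8=1 (all 1) -> maybe => FALSE POSITIVE
query jay: checks bit3=0, bit6=1, bit8=1 (has a 0) -> no => not a false positive
query pig: checks bit0=1, bit1=1, bit5=1 (all 1) -> maybe => FALSE POSITIVE
False positives (alphabetical): cow hen pig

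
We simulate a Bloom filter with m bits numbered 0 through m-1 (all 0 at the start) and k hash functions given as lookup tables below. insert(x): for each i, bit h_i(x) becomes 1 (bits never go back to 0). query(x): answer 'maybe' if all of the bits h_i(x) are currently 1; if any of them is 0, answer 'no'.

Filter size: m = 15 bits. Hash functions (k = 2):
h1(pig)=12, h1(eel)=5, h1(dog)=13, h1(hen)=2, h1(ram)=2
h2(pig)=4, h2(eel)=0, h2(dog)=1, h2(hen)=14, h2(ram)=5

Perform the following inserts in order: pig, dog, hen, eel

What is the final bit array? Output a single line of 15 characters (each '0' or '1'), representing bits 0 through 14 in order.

Start: bits=000000000000000
After insert 'pig': sets bits 4 12 -> bits=000010000000100
After insert 'dog': sets bits 1 13 -> bits=010010000000110
After insert 'hen': sets bits 2 14 -> bits=011010000000111
After insert 'eel': sets bits 0 5 -> bits=111011000000111

Answer: 111011000000111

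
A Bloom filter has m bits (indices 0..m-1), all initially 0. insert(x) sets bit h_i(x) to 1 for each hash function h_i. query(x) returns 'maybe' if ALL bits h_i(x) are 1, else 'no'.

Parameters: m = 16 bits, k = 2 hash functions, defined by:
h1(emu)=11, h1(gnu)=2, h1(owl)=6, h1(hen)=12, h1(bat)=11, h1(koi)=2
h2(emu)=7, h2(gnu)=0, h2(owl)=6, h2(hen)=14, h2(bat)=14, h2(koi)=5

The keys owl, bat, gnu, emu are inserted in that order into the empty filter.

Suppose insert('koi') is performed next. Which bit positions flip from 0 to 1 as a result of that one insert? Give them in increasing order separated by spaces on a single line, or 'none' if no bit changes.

Answer: 5

Derivation:
Start: bits=0000000000000000
After insert 'owl': sets bits 6 -> bits=0000001000000000
After insert 'bat': sets bits 11 14 -> bits=0000001000010010
After insert 'gnu': sets bits 0 2 -> bits=1010001000010010
After insert 'emu': sets bits 7 11 -> bits=1010001100010010
insert 'koi' would touch bits 2 5; currently bit2=1, bit5=0
Bits that are 0 among those (would change 0->1): 5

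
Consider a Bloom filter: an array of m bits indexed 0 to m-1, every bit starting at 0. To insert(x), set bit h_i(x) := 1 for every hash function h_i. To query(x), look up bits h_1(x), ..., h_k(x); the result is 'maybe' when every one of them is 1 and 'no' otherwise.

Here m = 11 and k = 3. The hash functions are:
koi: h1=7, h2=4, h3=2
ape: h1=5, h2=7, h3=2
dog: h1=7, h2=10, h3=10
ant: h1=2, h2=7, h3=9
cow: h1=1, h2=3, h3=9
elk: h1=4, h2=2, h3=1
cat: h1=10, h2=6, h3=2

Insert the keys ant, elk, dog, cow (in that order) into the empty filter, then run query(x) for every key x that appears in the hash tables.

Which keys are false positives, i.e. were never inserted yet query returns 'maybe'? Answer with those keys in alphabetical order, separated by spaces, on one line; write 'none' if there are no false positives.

Start: bits=00000000000
After insert 'ant': sets bits 2 7 9 -> bits=00100001010
After insert 'elk': sets bits 1 2 4 -> bits=01101001010
After insert 'dog': sets bits 7 10 -> bits=01101001011
After insert 'cow': sets bits 1 3 9 -> bits=01111001011
Not inserted: ape cat koi — query each against bits=01111001011:
query ape: checks bit2=1, bit5=0, bit7=1 (has a 0) -> no => not a false positive
query cat: checks bit2=1, bit6=0, bit10=1 (has a 0) -> no => not a false positive
query koi: checks bit2=1, bit4=1, bit7=1 (all 1) -> maybe => FALSE POSITIVE
False positives (alphabetical): koi

Answer: koi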